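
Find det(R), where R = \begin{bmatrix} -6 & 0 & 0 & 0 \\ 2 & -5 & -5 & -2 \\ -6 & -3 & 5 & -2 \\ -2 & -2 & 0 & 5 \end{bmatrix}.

1440

Expand along row 1 (it has 3 zeros):
  + (-6) · M_11   where M_11 = det([-5 -5 -2; -3 5 -2; -2 0 5]) = -240
det = (+1)·(-6)·(-240) = 1440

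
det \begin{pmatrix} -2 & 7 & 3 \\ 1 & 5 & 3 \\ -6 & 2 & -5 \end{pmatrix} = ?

Expand along column 1:
  + (-2) · |5 3; 2 -5| = (-2)·(-25 − 6) = 62
  − 1 · |7 3; 2 -5| = −1·(-35 − 6) = 41
  + (-6) · |7 3; 5 3| = (-6)·(21 − 15) = -36
Sum: (62) + (41) + (-36) = 67

67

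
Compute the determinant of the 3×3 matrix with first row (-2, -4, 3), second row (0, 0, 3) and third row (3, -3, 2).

Expand along row 2:
  − 3 · |-2 -4; 3 -3| = −3·(6 − (-12)) = -54

-54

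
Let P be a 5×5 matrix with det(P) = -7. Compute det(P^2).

det(P^2) = (det P)^2 = (-7)^2 = 49

The determinant is 49.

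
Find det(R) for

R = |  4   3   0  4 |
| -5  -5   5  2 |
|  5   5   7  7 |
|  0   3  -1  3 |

Expand along row 1 (it has 1 zero):
  + (4) · M_11   where M_11 = det([-5 5 2; 5 7 7; 3 -1 3]) = -162
  − (3) · M_12   where M_12 = det([-5 5 2; 5 7 7; 0 -1 3]) = -225
  − (4) · M_14   where M_14 = det([-5 -5 5; 5 5 7; 0 3 -1]) = 180
det = (+1)·(4)·(-162) + (-1)·(3)·(-225) + (-1)·(4)·(180) = -693

|R| = -693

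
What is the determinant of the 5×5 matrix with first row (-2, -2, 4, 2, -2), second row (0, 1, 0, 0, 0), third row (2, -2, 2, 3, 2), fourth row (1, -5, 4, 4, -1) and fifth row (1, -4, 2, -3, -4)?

Expand along row 2 (it has 4 zeros):
  + (1) · M_22   where M_22 = det([-2 4 2 -2; 2 2 3 2; 1 4 4 -1; 1 2 -3 -4]) = 128
det = (+1)·(1)·(128) = 128

128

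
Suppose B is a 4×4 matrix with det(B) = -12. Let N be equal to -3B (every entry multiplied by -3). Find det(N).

-972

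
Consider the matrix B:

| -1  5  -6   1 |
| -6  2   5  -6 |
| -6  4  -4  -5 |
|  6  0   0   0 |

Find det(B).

Expand along row 4 (it has 3 zeros):
  − (6) · M_41   where M_41 = det([5 -6 1; 2 5 -6; 4 -4 -5]) = -189
det = (-1)·(6)·(-189) = 1134

det(B) = 1134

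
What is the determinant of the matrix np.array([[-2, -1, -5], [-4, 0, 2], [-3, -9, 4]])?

Expand along column 2:
  − (-1) · |-4 2; -3 4| = −(-1)·(-16 − (-6)) = -10
  − (-9) · |-2 -5; -4 2| = −(-9)·(-4 − 20) = -216
Sum: (-10) + (-216) = -226

The determinant is -226.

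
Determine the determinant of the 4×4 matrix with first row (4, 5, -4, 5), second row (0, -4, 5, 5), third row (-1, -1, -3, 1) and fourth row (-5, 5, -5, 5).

Expand along row 2 (it has 1 zero):
  + (-4) · M_22   where M_22 = det([4 -4 5; -1 -3 1; -5 -5 5]) = -90
  − (5) · M_23   where M_23 = det([4 5 5; -1 -1 1; -5 5 5]) = -90
  + (5) · M_24   where M_24 = det([4 5 -4; -1 -1 -3; -5 5 -5]) = 170
det = (+1)·(-4)·(-90) + (-1)·(5)·(-90) + (+1)·(5)·(170) = 1660

1660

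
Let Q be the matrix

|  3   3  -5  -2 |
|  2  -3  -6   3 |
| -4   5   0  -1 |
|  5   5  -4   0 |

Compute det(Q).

842

Expand along row 3 (it has 1 zero):
  + (-4) · M_31   where M_31 = det([3 -5 -2; -3 -6 3; 5 -4 0]) = -123
  − (5) · M_32   where M_32 = det([3 -5 -2; 2 -6 3; 5 -4 0]) = -83
  − (-1) · M_34   where M_34 = det([3 3 -5; 2 -3 -6; 5 5 -4]) = -65
det = (+1)·(-4)·(-123) + (-1)·(5)·(-83) + (-1)·(-1)·(-65) = 842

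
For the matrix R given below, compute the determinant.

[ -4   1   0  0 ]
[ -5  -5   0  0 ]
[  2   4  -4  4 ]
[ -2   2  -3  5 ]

R is block lower-triangular with a 2×2 block and a 2×2 block on the diagonal, so its determinant equals the product of the determinants of the diagonal blocks.
det of the 2×2 block = 25
det of the 2×2 block = -8
det = (25)·(-8) = -200

-200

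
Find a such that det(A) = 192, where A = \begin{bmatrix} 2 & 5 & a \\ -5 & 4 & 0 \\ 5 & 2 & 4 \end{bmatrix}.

Expanding along the row containing a, det(A) is linear in a: det(A) = (-30)·a + (132).
Set (-30)·a + (132) = 192  ⇒  (-30)·a = 60  ⇒  a = -2.

-2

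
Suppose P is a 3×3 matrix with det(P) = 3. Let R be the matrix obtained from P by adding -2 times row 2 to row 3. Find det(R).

det(R) = 3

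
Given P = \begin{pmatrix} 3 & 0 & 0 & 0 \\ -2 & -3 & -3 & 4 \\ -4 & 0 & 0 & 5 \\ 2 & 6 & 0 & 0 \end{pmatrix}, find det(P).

-270

Expand along row 1 (it has 3 zeros):
  + (3) · M_11   where M_11 = det([-3 -3 4; 0 0 5; 6 0 0]) = -90
det = (+1)·(3)·(-90) = -270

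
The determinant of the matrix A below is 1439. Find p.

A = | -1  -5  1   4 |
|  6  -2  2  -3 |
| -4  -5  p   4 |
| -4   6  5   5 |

Expanding along the column containing p, det(A) is linear in p: det(A) = (194)·p + (469).
Set (194)·p + (469) = 1439  ⇒  (194)·p = 970  ⇒  p = 5.

5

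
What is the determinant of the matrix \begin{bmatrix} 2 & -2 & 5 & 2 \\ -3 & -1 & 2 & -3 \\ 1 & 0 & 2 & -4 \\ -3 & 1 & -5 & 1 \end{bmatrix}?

Expand along row 3 (it has 1 zero):
  + (1) · M_31   where M_31 = det([-2 5 2; -1 2 -3; 1 -5 1]) = 22
  + (2) · M_33   where M_33 = det([2 -2 2; -3 -1 -3; -3 1 1]) = -32
  − (-4) · M_34   where M_34 = det([2 -2 5; -3 -1 2; -3 1 -5]) = 18
det = (+1)·(1)·(22) + (+1)·(2)·(-32) + (-1)·(-4)·(18) = 30

The determinant is 30.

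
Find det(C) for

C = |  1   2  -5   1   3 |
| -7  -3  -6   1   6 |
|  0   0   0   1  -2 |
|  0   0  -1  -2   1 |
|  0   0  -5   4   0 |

det(C) = 253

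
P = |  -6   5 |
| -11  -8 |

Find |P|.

103

det(P) = (-6)·(-8) − 5·(-11) = 48 − (-55) = 103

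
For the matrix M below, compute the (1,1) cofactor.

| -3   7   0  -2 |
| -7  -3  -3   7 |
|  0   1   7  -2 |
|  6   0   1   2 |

-35

Delete row 1 and column 1; the remaining 3×3 submatrix is [-3 -3 7; 1 7 -2; 0 1 2].
Its determinant is -35.
The cofactor carries sign (−1)^(1+1) = +1, so C_{1,1} = +(-35) = -35.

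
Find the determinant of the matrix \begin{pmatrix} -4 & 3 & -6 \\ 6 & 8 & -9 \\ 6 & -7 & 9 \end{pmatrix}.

Expand along column 1:
  + (-4) · |8 -9; -7 9| = (-4)·(72 − 63) = -36
  − 6 · |3 -6; -7 9| = −6·(27 − 42) = 90
  + 6 · |3 -6; 8 -9| = 6·(-27 − (-48)) = 126
Sum: (-36) + (90) + (126) = 180

180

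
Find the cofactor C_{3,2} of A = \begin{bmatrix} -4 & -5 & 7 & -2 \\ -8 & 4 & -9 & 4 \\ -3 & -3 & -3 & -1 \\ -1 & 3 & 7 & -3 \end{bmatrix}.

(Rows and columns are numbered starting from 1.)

Delete row 3 and column 2; the remaining 3×3 submatrix is [-4 7 -2; -8 -9 4; -1 7 -3].
Its determinant is -62.
The cofactor carries sign (−1)^(3+2) = −1, so C_{3,2} = −(-62) = 62.

62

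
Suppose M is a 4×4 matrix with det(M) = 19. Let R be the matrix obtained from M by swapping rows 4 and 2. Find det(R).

det(R) = -19

Swapping two rows multiplies the determinant by −1.
det(R) = (-1)·(19) = -19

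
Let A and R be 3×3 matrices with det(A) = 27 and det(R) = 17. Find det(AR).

det(AR) = det(A)·det(R) = (27)·(17) = 459

det(AR) = 459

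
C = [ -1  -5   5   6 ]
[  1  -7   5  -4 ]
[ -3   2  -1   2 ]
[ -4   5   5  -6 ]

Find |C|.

|C| = 1490

Expand along row 1:
  + (-1) · M_11   where M_11 = det([-7 5 -4; 2 -1 2; 5 5 -6]) = 78
  − (-5) · M_12   where M_12 = det([1 5 -4; -3 -1 2; -4 5 -6]) = -58
  + (5) · M_13   where M_13 = det([1 -7 -4; -3 2 2; -4 5 -6]) = 188
  − (6) · M_14   where M_14 = det([1 -7 5; -3 2 -1; -4 5 5]) = -153
det = (+1)·(-1)·(78) + (-1)·(-5)·(-58) + (+1)·(5)·(188) + (-1)·(6)·(-153) = 1490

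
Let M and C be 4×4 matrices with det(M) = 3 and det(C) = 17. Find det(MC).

The determinant is 51.

det(MC) = det(M)·det(C) = (3)·(17) = 51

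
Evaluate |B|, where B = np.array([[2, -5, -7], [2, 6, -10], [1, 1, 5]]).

Expand along row 1:
  + 2 · |6 -10; 1 5| = 2·(30 − (-10)) = 80
  − (-5) · |2 -10; 1 5| = −(-5)·(10 − (-10)) = 100
  + (-7) · |2 6; 1 1| = (-7)·(2 − 6) = 28
Sum: (80) + (100) + (28) = 208

|B| = 208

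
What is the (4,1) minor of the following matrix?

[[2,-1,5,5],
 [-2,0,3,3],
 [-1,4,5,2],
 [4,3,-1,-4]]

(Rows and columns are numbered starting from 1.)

Delete row 4 and column 1; the remaining 3×3 submatrix is [-1 5 5; 0 3 3; 4 5 2].
Its determinant is 9.

9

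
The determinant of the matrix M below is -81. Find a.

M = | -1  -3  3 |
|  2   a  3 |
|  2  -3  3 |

a = 6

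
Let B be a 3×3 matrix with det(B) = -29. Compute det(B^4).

The determinant is 707281.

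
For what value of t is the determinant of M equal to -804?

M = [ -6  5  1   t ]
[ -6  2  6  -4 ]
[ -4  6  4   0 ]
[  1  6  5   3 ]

Expanding along the row containing t, det(M) is linear in t: det(M) = (168)·t + (204).
Set (168)·t + (204) = -804  ⇒  (168)·t = -1008  ⇒  t = -6.

t = -6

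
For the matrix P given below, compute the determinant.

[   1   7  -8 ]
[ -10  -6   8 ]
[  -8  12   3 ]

The determinant is 992.

Expand along row 1:
  + 1 · |-6 8; 12 3| = 1·(-18 − 96) = -114
  − 7 · |-10 8; -8 3| = −7·(-30 − (-64)) = -238
  + (-8) · |-10 -6; -8 12| = (-8)·(-120 − 48) = 1344
Sum: (-114) + (-238) + (1344) = 992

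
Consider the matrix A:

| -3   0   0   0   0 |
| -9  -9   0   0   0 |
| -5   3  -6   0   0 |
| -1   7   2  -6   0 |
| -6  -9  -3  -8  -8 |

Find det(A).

A is lower triangular, so det(A) is the product of the diagonal entries:
det = (-3) · (-9) · (-6) · (-6) · (-8) = -7776

-7776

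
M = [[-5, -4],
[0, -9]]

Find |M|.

det(M) = 45

det(M) = (-5)·(-9) − (-4)·0 = 45 − 0 = 45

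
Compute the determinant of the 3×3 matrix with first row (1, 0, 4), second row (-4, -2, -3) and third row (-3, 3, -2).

-59

Expand along column 2:
  + (-2) · |1 4; -3 -2| = (-2)·(-2 − (-12)) = -20
  − 3 · |1 4; -4 -3| = −3·(-3 − (-16)) = -39
Sum: (-20) + (-39) = -59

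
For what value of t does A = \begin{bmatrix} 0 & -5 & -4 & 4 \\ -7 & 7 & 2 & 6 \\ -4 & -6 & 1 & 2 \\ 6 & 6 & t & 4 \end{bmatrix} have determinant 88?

-8

Expanding along the column containing t, det(A) is linear in t: det(A) = (-330)·t + (-2552).
Set (-330)·t + (-2552) = 88  ⇒  (-330)·t = 2640  ⇒  t = -8.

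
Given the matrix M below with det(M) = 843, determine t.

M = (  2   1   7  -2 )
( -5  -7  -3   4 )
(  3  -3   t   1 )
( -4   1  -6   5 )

Expanding along the column containing t, det(M) is linear in t: det(M) = (-3)·t + (870).
Set (-3)·t + (870) = 843  ⇒  (-3)·t = -27  ⇒  t = 9.

t = 9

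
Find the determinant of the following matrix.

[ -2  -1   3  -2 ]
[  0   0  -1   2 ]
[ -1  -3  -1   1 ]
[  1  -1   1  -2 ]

Expand along row 2 (it has 2 zeros):
  − (-1) · M_23   where M_23 = det([-2 -1 -2; -1 -3 1; 1 -1 -2]) = -21
  + (2) · M_24   where M_24 = det([-2 -1 3; -1 -3 -1; 1 -1 1]) = 20
det = (-1)·(-1)·(-21) + (+1)·(2)·(20) = 19

19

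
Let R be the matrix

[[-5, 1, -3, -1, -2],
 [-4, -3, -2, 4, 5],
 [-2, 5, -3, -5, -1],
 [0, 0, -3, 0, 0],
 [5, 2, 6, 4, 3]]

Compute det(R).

-2586

Expand along row 4 (it has 4 zeros):
  − (-3) · M_43   where M_43 = det([-5 1 -1 -2; -4 -3 4 5; -2 5 -5 -1; 5 2 4 3]) = -862
det = (-1)·(-3)·(-862) = -2586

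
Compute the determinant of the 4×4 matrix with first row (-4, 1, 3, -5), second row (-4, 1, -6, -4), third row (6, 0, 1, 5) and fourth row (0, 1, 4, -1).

-38

Expand along row 3 (it has 1 zero):
  + (6) · M_31   where M_31 = det([1 3 -5; 1 -6 -4; 1 4 -1]) = -37
  + (1) · M_33   where M_33 = det([-4 1 -5; -4 1 -4; 0 1 -1]) = 4
  − (5) · M_34   where M_34 = det([-4 1 3; -4 1 -6; 0 1 4]) = -36
det = (+1)·(6)·(-37) + (+1)·(1)·(4) + (-1)·(5)·(-36) = -38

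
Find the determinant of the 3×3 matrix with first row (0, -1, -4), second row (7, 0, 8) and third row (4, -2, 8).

The determinant is 80.

Expand along column 1:
  − 7 · |-1 -4; -2 8| = −7·(-8 − 8) = 112
  + 4 · |-1 -4; 0 8| = 4·(-8 − 0) = -32
Sum: (112) + (-32) = 80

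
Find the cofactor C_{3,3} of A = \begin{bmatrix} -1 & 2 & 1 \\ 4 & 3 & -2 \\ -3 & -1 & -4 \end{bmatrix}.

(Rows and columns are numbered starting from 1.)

-11

Delete row 3 and column 3; the remaining 2×2 submatrix is [-1 2; 4 3].
Its determinant is (-1)·3 − 2·4 = -11.
The cofactor carries sign (−1)^(3+3) = +1, so C_{3,3} = +(-11) = -11.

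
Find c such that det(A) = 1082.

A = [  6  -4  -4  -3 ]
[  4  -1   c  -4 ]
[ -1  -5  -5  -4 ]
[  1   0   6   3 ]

3

Expanding along the column containing c, det(A) is linear in c: det(A) = (101)·c + (779).
Set (101)·c + (779) = 1082  ⇒  (101)·c = 303  ⇒  c = 3.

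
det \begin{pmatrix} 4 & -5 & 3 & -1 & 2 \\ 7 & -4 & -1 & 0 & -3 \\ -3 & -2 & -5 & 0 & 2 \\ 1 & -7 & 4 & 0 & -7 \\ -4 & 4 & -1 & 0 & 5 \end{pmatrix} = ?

The determinant is -445.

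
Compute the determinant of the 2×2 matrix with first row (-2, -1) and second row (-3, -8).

13

det = (-2)·(-8) − (-1)·(-3) = 16 − 3 = 13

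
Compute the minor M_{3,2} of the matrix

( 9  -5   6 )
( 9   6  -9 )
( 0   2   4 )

The minor is -135.

Delete row 3 and column 2; the remaining 2×2 submatrix is [9 6; 9 -9].
Its determinant is 9·(-9) − 6·9 = -135.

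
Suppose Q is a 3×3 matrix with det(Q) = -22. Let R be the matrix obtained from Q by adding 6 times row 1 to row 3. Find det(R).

Adding a multiple of one row to another leaves the determinant unchanged.
det(R) = (1)·(-22) = -22

|R| = -22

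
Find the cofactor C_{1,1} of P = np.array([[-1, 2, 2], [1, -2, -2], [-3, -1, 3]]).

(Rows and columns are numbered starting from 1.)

Delete row 1 and column 1; the remaining 2×2 submatrix is [-2 -2; -1 3].
Its determinant is (-2)·3 − (-2)·(-1) = -8.
The cofactor carries sign (−1)^(1+1) = +1, so C_{1,1} = +(-8) = -8.

-8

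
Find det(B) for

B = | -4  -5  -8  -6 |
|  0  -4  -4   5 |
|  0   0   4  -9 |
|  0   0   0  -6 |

-384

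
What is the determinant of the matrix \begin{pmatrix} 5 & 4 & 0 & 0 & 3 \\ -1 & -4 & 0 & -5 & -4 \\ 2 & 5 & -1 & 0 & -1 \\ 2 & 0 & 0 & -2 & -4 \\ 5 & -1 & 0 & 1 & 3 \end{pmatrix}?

Expand along column 3 (it has 4 zeros):
  + (-1) · M_33   where M_33 = det([5 4 0 3; -1 -4 -5 -4; 2 0 -2 -4; 5 -1 1 3]) = -536
det = (+1)·(-1)·(-536) = 536

The determinant is 536.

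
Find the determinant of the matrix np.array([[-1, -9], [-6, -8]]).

det = (-1)·(-8) − (-9)·(-6) = 8 − 54 = -46

-46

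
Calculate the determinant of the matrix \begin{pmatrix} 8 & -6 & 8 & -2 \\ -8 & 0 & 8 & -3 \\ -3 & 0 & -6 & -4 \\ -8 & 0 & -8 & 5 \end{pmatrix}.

Expand along column 2 (it has 3 zeros):
  − (-6) · M_12   where M_12 = det([-8 8 -3; -3 -6 -4; -8 -8 5]) = 944
det = (-1)·(-6)·(944) = 5664

5664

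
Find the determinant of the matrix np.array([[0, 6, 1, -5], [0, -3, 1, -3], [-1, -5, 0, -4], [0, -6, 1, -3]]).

Expand along column 1 (it has 3 zeros):
  + (-1) · M_31   where M_31 = det([6 1 -5; -3 1 -3; -6 1 -3]) = -6
det = (+1)·(-1)·(-6) = 6

6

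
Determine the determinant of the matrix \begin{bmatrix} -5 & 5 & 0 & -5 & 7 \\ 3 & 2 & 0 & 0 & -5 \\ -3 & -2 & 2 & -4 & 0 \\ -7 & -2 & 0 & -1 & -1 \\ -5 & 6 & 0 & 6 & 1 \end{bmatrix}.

Expand along column 3 (it has 4 zeros):
  + (2) · M_33   where M_33 = det([-5 5 -5 7; 3 2 0 -5; -7 -2 -1 -1; -5 6 6 1]) = -3462
det = (+1)·(2)·(-3462) = -6924

-6924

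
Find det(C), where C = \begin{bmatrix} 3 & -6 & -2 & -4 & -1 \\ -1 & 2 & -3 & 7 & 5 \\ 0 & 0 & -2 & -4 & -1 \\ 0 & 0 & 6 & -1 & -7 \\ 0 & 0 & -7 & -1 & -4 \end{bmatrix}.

|C| = 0

C is block upper-triangular with a 2×2 block and a 3×3 block on the diagonal, so its determinant equals the product of the determinants of the diagonal blocks.
det of the 2×2 block = 0
det of the 3×3 block = -273
det = (0)·(-273) = 0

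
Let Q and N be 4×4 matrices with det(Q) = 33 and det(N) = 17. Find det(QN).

det(QN) = det(Q)·det(N) = (33)·(17) = 561

561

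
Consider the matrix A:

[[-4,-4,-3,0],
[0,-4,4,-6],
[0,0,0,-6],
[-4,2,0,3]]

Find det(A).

Expand along row 3 (it has 3 zeros):
  − (-6) · M_34   where M_34 = det([-4 -4 -3; 0 -4 4; -4 2 0]) = 144
det = (-1)·(-6)·(144) = 864

864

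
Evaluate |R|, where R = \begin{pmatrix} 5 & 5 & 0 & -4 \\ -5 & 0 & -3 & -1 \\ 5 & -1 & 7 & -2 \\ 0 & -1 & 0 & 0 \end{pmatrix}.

-145

Expand along row 4 (it has 3 zeros):
  + (-1) · M_42   where M_42 = det([5 0 -4; -5 -3 -1; 5 7 -2]) = 145
det = (+1)·(-1)·(145) = -145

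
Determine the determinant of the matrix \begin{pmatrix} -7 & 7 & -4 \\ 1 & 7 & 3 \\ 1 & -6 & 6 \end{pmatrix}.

-389

Expand along row 1:
  + (-7) · |7 3; -6 6| = (-7)·(42 − (-18)) = -420
  − 7 · |1 3; 1 6| = −7·(6 − 3) = -21
  + (-4) · |1 7; 1 -6| = (-4)·(-6 − 7) = 52
Sum: (-420) + (-21) + (52) = -389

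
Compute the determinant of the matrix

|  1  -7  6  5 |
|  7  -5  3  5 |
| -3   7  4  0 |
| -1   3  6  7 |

1884

Expand along row 3 (it has 1 zero):
  + (-3) · M_31   where M_31 = det([-7 6 5; -5 3 5; 3 6 7]) = 168
  − (7) · M_32   where M_32 = det([1 6 5; 7 3 5; -1 6 7]) = -108
  + (4) · M_33   where M_33 = det([1 -7 5; 7 -5 5; -1 3 7]) = 408
det = (+1)·(-3)·(168) + (-1)·(7)·(-108) + (+1)·(4)·(408) = 1884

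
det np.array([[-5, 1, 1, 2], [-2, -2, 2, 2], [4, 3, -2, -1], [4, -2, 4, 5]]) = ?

-24

Expand along row 1:
  + (-5) · M_11   where M_11 = det([-2 2 2; 3 -2 -1; -2 4 5]) = 2
  − (1) · M_12   where M_12 = det([-2 2 2; 4 -2 -1; 4 4 5]) = 12
  + (1) · M_13   where M_13 = det([-2 -2 2; 4 3 -1; 4 -2 5]) = -18
  − (2) · M_14   where M_14 = det([-2 -2 2; 4 3 -2; 4 -2 4]) = -8
det = (+1)·(-5)·(2) + (-1)·(1)·(12) + (+1)·(1)·(-18) + (-1)·(2)·(-8) = -24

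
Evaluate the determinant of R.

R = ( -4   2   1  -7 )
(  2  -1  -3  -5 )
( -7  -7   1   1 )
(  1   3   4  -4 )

|R| = -1568

Expand along row 1:
  + (-4) · M_11   where M_11 = det([-1 -3 -5; -7 1 1; 3 4 -4]) = 238
  − (2) · M_12   where M_12 = det([2 -3 -5; -7 1 1; 1 4 -4]) = 210
  + (1) · M_13   where M_13 = det([2 -1 -5; -7 -7 1; 1 3 -4]) = 147
  − (-7) · M_14   where M_14 = det([2 -1 -3; -7 -7 1; 1 3 4]) = -49
det = (+1)·(-4)·(238) + (-1)·(2)·(210) + (+1)·(1)·(147) + (-1)·(-7)·(-49) = -1568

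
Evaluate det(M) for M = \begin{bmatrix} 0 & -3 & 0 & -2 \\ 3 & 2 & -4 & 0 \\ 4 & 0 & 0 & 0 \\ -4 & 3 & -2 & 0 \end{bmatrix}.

|M| = -64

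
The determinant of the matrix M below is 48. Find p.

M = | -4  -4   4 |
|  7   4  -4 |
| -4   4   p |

Expanding along the column containing p, det(M) is linear in p: det(M) = (12)·p + (48).
Set (12)·p + (48) = 48  ⇒  (12)·p = 0  ⇒  p = 0.

0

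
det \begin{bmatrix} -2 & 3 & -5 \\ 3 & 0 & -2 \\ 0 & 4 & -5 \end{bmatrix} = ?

Expand along row 2:
  − 3 · |3 -5; 4 -5| = −3·(-15 − (-20)) = -15
  − (-2) · |-2 3; 0 4| = −(-2)·(-8 − 0) = -16
Sum: (-15) + (-16) = -31

-31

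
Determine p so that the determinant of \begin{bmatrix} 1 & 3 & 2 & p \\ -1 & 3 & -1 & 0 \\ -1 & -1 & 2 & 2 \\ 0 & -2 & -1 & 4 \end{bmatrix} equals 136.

p = 4

Expanding along the column containing p, det(A) is linear in p: det(A) = (10)·p + (96).
Set (10)·p + (96) = 136  ⇒  (10)·p = 40  ⇒  p = 4.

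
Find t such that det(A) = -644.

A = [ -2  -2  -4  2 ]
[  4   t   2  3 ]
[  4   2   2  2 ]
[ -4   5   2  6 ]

-2

Expanding along the column containing t, det(A) is linear in t: det(A) = (144)·t + (-356).
Set (144)·t + (-356) = -644  ⇒  (144)·t = -288  ⇒  t = -2.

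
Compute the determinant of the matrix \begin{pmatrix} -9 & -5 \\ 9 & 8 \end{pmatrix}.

det = (-9)·8 − (-5)·9 = -72 − (-45) = -27

-27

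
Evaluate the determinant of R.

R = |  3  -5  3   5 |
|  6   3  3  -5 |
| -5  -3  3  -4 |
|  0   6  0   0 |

Expand along row 4 (it has 3 zeros):
  + (6) · M_42   where M_42 = det([3 3 5; 6 3 -5; -5 3 -4]) = 321
det = (+1)·(6)·(321) = 1926

det(R) = 1926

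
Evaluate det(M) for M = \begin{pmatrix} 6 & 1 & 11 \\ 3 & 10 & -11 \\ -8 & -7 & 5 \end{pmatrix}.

Expand along column 1:
  + 6 · |10 -11; -7 5| = 6·(50 − 77) = -162
  − 3 · |1 11; -7 5| = −3·(5 − (-77)) = -246
  + (-8) · |1 11; 10 -11| = (-8)·(-11 − 110) = 968
Sum: (-162) + (-246) + (968) = 560

The determinant is 560.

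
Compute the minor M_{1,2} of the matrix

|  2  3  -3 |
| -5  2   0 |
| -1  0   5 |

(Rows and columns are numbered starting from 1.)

Delete row 1 and column 2; the remaining 2×2 submatrix is [-5 0; -1 5].
Its determinant is (-5)·5 − 0·(-1) = -25.

-25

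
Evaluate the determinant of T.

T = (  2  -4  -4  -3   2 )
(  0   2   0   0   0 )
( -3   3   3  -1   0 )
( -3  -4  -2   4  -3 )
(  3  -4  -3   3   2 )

Expand along row 2 (it has 4 zeros):
  + (2) · M_22   where M_22 = det([2 -4 -3 2; -3 3 -1 0; -3 -2 4 -3; 3 -3 3 2]) = -266
det = (+1)·(2)·(-266) = -532

The determinant is -532.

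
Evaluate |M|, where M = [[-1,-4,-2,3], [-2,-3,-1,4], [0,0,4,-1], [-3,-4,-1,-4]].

|M| = 195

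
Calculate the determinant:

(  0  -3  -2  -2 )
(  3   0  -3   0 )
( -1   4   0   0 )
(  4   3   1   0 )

138

Expand along column 4 (it has 3 zeros):
  − (-2) · M_14   where M_14 = det([3 0 -3; -1 4 0; 4 3 1]) = 69
det = (-1)·(-2)·(69) = 138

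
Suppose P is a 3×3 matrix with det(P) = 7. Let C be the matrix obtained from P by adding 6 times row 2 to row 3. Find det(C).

Adding a multiple of one row to another leaves the determinant unchanged.
det(C) = (1)·(7) = 7

7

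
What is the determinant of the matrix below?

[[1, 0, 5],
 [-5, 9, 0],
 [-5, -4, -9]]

Expand along column 2:
  + 9 · |1 5; -5 -9| = 9·(-9 − (-25)) = 144
  − (-4) · |1 5; -5 0| = −(-4)·(0 − (-25)) = 100
Sum: (144) + (100) = 244

244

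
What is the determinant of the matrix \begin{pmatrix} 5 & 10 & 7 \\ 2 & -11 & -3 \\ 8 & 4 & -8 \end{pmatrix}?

Expand along row 1:
  + 5 · |-11 -3; 4 -8| = 5·(88 − (-12)) = 500
  − 10 · |2 -3; 8 -8| = −10·(-16 − (-24)) = -80
  + 7 · |2 -11; 8 4| = 7·(8 − (-88)) = 672
Sum: (500) + (-80) + (672) = 1092

1092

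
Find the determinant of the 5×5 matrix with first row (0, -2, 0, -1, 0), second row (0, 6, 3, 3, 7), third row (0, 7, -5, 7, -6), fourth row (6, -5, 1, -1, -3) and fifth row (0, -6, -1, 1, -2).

Expand along column 1 (it has 4 zeros):
  − (6) · M_41   where M_41 = det([-2 0 -1 0; 6 3 3 7; 7 -5 7 -6; -6 -1 1 -2]) = 129
det = (-1)·(6)·(129) = -774

-774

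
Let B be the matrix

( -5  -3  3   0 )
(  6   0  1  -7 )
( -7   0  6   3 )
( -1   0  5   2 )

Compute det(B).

Expand along column 2 (it has 3 zeros):
  − (-3) · M_12   where M_12 = det([6 1 -7; -7 6 3; -1 5 2]) = 196
det = (-1)·(-3)·(196) = 588

588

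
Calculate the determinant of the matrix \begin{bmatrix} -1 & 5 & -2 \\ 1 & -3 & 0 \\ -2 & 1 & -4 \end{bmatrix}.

The determinant is 18.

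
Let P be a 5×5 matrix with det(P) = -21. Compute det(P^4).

194481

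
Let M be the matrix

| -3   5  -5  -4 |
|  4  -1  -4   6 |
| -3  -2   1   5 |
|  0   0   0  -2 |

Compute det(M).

Expand along row 4 (it has 3 zeros):
  + (-2) · M_44   where M_44 = det([-3 5 -5; 4 -1 -4; -3 -2 1]) = 122
det = (+1)·(-2)·(122) = -244

-244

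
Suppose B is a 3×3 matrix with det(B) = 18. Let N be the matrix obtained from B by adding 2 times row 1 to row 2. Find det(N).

|N| = 18

Adding a multiple of one row to another leaves the determinant unchanged.
det(N) = (1)·(18) = 18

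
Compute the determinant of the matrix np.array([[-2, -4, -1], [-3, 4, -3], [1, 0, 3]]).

-44

Expand along row 3:
  + 1 · |-4 -1; 4 -3| = 1·(12 − (-4)) = 16
  + 3 · |-2 -4; -3 4| = 3·(-8 − 12) = -60
Sum: (16) + (-60) = -44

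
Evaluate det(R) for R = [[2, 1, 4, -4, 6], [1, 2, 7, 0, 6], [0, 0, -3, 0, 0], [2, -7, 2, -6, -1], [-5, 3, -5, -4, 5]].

Expand along row 3 (it has 4 zeros):
  + (-3) · M_33   where M_33 = det([2 1 -4 6; 1 2 0 6; 2 -7 -6 -1; -5 3 -4 5]) = 810
det = (+1)·(-3)·(810) = -2430

The determinant is -2430.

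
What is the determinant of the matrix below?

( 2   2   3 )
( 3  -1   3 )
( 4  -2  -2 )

Expand along row 1:
  + 2 · |-1 3; -2 -2| = 2·(2 − (-6)) = 16
  − 2 · |3 3; 4 -2| = −2·(-6 − 12) = 36
  + 3 · |3 -1; 4 -2| = 3·(-6 − (-4)) = -6
Sum: (16) + (36) + (-6) = 46

46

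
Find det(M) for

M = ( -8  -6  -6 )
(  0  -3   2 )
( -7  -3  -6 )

Expand along row 2:
  + (-3) · |-8 -6; -7 -6| = (-3)·(48 − 42) = -18
  − 2 · |-8 -6; -7 -3| = −2·(24 − 42) = 36
Sum: (-18) + (36) = 18

18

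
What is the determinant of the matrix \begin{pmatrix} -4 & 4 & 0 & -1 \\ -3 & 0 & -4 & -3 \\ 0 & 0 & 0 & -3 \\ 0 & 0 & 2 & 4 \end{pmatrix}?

The determinant is 72.

The matrix is block upper-triangular with a 2×2 block and a 2×2 block on the diagonal, so its determinant equals the product of the determinants of the diagonal blocks.
det of the 2×2 block = 12
det of the 2×2 block = 6
det = (12)·(6) = 72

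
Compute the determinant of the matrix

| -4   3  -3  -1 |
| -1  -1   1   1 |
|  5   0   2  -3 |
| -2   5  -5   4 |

98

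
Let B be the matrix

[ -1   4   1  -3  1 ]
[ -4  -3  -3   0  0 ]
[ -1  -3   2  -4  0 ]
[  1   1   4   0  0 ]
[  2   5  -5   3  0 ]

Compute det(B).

-112

Expand along column 5 (it has 4 zeros):
  + (1) · M_15   where M_15 = det([-4 -3 -3 0; -1 -3 2 -4; 1 1 4 0; 2 5 -5 3]) = -112
det = (+1)·(1)·(-112) = -112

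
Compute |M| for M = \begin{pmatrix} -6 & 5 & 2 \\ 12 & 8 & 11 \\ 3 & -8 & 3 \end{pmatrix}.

det(M) = -927

Expand along row 1:
  + (-6) · |8 11; -8 3| = (-6)·(24 − (-88)) = -672
  − 5 · |12 11; 3 3| = −5·(36 − 33) = -15
  + 2 · |12 8; 3 -8| = 2·(-96 − 24) = -240
Sum: (-672) + (-15) + (-240) = -927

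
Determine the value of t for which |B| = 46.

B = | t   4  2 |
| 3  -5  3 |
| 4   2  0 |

Expanding along the column containing t, det(B) is linear in t: det(B) = (-6)·t + (100).
Set (-6)·t + (100) = 46  ⇒  (-6)·t = -54  ⇒  t = 9.

t = 9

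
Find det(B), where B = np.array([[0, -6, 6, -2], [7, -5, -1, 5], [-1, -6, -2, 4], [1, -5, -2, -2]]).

2272

Expand along row 1 (it has 1 zero):
  − (-6) · M_12   where M_12 = det([7 -1 5; -1 -2 4; 1 -2 -2]) = 102
  + (6) · M_13   where M_13 = det([7 -5 5; -1 -6 4; 1 -5 -2]) = 269
  − (-2) · M_14   where M_14 = det([7 -5 -1; -1 -6 -2; 1 -5 -2]) = 23
det = (-1)·(-6)·(102) + (+1)·(6)·(269) + (-1)·(-2)·(23) = 2272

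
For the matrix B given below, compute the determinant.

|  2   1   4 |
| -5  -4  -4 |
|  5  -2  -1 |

Expand along column 1:
  + 2 · |-4 -4; -2 -1| = 2·(4 − 8) = -8
  − (-5) · |1 4; -2 -1| = −(-5)·(-1 − (-8)) = 35
  + 5 · |1 4; -4 -4| = 5·(-4 − (-16)) = 60
Sum: (-8) + (35) + (60) = 87

det(B) = 87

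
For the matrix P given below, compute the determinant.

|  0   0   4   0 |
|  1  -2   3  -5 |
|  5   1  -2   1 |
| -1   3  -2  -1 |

The determinant is -368.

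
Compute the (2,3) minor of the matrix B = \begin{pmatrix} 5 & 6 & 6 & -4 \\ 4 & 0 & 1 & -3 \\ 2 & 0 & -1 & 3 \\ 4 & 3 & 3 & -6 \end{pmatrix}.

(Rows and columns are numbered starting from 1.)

The minor is 75.

Delete row 2 and column 3; the remaining 3×3 submatrix is [5 6 -4; 2 0 3; 4 3 -6].
Its determinant is 75.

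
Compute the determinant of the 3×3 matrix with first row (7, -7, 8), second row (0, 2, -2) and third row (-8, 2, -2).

16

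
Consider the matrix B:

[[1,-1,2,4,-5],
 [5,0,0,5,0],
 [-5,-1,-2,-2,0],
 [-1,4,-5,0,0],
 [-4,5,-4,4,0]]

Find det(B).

|B| = -2925

Expand along column 5 (it has 4 zeros):
  + (-5) · M_15   where M_15 = det([5 0 0 5; -5 -1 -2 -2; -1 4 -5 0; -4 5 -4 4]) = 585
det = (+1)·(-5)·(585) = -2925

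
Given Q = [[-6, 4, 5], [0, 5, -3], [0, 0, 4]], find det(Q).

-120

Q is upper triangular, so det(Q) is the product of the diagonal entries:
det = (-6) · (5) · (4) = -120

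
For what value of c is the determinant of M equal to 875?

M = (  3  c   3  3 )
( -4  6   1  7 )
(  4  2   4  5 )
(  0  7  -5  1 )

c = 4

Expanding along the row containing c, det(M) is linear in c: det(M) = (260)·c + (-165).
Set (260)·c + (-165) = 875  ⇒  (260)·c = 1040  ⇒  c = 4.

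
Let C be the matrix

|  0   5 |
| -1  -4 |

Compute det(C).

|C| = 5

det(C) = 0·(-4) − 5·(-1) = 0 − (-5) = 5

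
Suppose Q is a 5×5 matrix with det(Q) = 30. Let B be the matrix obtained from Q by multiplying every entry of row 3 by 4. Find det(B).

Scaling one row by 4 multiplies the determinant by 4.
det(B) = (4)·(30) = 120

120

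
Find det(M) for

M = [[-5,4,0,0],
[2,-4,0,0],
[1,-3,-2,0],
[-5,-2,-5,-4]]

The determinant is 96.

M is block lower-triangular with a 2×2 block and a 2×2 block on the diagonal, so its determinant equals the product of the determinants of the diagonal blocks.
det of the 2×2 block = 12
det of the 2×2 block = 8
det = (12)·(8) = 96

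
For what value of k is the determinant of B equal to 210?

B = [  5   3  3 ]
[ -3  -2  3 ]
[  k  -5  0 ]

6

Expanding along the column containing k, det(B) is linear in k: det(B) = (15)·k + (120).
Set (15)·k + (120) = 210  ⇒  (15)·k = 90  ⇒  k = 6.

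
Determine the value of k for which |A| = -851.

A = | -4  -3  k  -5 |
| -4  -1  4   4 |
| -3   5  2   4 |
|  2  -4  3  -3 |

2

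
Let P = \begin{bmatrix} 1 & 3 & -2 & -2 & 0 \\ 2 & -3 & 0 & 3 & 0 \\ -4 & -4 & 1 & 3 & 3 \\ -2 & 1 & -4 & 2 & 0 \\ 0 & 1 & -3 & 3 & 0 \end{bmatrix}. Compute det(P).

The determinant is 261.

Expand along column 5 (it has 4 zeros):
  + (3) · M_35   where M_35 = det([1 3 -2 -2; 2 -3 0 3; -2 1 -4 2; 0 1 -3 3]) = 87
det = (+1)·(3)·(87) = 261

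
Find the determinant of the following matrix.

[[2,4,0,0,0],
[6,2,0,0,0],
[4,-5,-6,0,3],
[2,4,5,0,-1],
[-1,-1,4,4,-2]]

The matrix is block lower-triangular with a 2×2 block and a 3×3 block on the diagonal, so its determinant equals the product of the determinants of the diagonal blocks.
det of the 2×2 block = -20
det of the 3×3 block = 36
det = (-20)·(36) = -720

The determinant is -720.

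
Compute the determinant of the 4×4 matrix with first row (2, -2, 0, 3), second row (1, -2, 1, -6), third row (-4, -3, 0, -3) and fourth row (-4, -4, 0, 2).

Expand along column 3 (it has 3 zeros):
  − (1) · M_23   where M_23 = det([2 -2 3; -4 -3 -3; -4 -4 2]) = -64
det = (-1)·(1)·(-64) = 64

The determinant is 64.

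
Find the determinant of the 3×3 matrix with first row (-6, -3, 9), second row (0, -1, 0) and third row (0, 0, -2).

-12

The matrix is upper triangular, so the determinant is the product of the diagonal entries:
det = (-6) · (-1) · (-2) = -12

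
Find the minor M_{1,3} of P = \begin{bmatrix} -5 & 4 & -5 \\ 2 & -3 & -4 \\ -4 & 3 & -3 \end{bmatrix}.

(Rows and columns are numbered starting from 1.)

-6

Delete row 1 and column 3; the remaining 2×2 submatrix is [2 -3; -4 3].
Its determinant is 2·3 − (-3)·(-4) = -6.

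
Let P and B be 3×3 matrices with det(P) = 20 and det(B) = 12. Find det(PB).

det(PB) = det(P)·det(B) = (20)·(12) = 240

|PB| = 240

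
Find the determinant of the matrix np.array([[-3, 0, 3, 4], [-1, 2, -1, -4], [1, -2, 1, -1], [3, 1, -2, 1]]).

-60

Expand along row 1 (it has 1 zero):
  + (-3) · M_11   where M_11 = det([2 -1 -4; -2 1 -1; 1 -2 1]) = -15
  + (3) · M_13   where M_13 = det([-1 2 -4; 1 -2 -1; 3 1 1]) = -35
  − (4) · M_14   where M_14 = det([-1 2 -1; 1 -2 1; 3 1 -2]) = 0
det = (+1)·(-3)·(-15) + (+1)·(3)·(-35) + (-1)·(4)·(0) = -60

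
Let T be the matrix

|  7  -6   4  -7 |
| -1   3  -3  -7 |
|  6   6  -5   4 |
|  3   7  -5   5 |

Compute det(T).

Expand along row 1:
  + (7) · M_11   where M_11 = det([3 -3 -7; 6 -5 4; 7 -5 5]) = -44
  − (-6) · M_12   where M_12 = det([-1 -3 -7; 6 -5 4; 3 -5 5]) = 164
  + (4) · M_13   where M_13 = det([-1 3 -7; 6 6 4; 3 7 5]) = -224
  − (-7) · M_14   where M_14 = det([-1 3 -3; 6 6 -5; 3 7 -5]) = -32
det = (+1)·(7)·(-44) + (-1)·(-6)·(164) + (+1)·(4)·(-224) + (-1)·(-7)·(-32) = -444

det(T) = -444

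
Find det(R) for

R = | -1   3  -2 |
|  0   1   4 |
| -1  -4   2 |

Expand along column 1:
  + (-1) · |1 4; -4 2| = (-1)·(2 − (-16)) = -18
  + (-1) · |3 -2; 1 4| = (-1)·(12 − (-2)) = -14
Sum: (-18) + (-14) = -32

|R| = -32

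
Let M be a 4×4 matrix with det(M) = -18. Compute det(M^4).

det(M^4) = (det M)^4 = (-18)^4 = 104976

104976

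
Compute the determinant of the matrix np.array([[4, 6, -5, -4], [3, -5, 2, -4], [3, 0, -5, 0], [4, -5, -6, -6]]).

-1138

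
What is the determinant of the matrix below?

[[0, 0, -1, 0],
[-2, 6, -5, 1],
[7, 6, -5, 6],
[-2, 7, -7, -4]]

Expand along row 1 (it has 3 zeros):
  + (-1) · M_13   where M_13 = det([-2 6 1; 7 6 6; -2 7 -4]) = 289
det = (+1)·(-1)·(289) = -289

The determinant is -289.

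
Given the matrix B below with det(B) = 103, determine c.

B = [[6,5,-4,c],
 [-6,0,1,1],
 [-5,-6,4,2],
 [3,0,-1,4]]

c = 7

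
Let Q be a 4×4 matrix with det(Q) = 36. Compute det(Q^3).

46656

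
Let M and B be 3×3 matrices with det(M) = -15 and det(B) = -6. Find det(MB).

The determinant is 90.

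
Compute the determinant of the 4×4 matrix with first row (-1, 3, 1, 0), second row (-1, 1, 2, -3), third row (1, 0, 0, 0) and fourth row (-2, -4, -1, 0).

Expand along row 3 (it has 3 zeros):
  + (1) · M_31   where M_31 = det([3 1 0; 1 2 -3; -4 -1 0]) = 3
det = (+1)·(1)·(3) = 3

3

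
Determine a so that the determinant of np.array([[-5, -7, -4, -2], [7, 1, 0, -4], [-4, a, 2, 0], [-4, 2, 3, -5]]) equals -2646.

Expanding along the row containing a, det(B) is linear in a: det(B) = (306)·a + (-504).
Set (306)·a + (-504) = -2646  ⇒  (306)·a = -2142  ⇒  a = -7.

-7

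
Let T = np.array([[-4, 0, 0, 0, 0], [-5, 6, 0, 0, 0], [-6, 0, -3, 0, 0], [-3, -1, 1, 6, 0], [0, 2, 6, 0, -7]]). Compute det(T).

-3024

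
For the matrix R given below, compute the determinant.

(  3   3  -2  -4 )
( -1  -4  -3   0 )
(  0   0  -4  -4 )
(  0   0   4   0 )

det(R) = -144

R is block upper-triangular with a 2×2 block and a 2×2 block on the diagonal, so its determinant equals the product of the determinants of the diagonal blocks.
det of the 2×2 block = -9
det of the 2×2 block = 16
det = (-9)·(16) = -144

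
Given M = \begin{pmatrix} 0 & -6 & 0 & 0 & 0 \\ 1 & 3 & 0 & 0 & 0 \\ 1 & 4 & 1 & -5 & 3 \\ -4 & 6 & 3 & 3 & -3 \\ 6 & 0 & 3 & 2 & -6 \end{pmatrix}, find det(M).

M is block lower-triangular with a 2×2 block and a 3×3 block on the diagonal, so its determinant equals the product of the determinants of the diagonal blocks.
det of the 2×2 block = 6
det of the 3×3 block = -66
det = (6)·(-66) = -396

|M| = -396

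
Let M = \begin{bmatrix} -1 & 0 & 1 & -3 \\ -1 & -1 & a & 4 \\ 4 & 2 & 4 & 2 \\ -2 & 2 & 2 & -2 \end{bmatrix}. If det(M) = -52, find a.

a = -6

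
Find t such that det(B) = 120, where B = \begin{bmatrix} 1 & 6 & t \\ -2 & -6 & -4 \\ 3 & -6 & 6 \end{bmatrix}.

Expanding along the row containing t, det(B) is linear in t: det(B) = (30)·t + (-60).
Set (30)·t + (-60) = 120  ⇒  (30)·t = 180  ⇒  t = 6.

t = 6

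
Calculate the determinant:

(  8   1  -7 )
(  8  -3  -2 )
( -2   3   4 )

-202

Expand along column 1:
  + 8 · |-3 -2; 3 4| = 8·(-12 − (-6)) = -48
  − 8 · |1 -7; 3 4| = −8·(4 − (-21)) = -200
  + (-2) · |1 -7; -3 -2| = (-2)·(-2 − 21) = 46
Sum: (-48) + (-200) + (46) = -202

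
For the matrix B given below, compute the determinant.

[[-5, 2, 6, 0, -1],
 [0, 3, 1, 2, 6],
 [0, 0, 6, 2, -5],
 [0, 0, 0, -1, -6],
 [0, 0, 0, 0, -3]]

-270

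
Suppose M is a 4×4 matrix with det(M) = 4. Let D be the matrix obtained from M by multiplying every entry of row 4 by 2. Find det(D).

Scaling one row by 2 multiplies the determinant by 2.
det(D) = (2)·(4) = 8

8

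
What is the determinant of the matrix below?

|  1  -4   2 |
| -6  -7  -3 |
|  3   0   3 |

Expand along column 2:
  − (-4) · |-6 -3; 3 3| = −(-4)·(-18 − (-9)) = -36
  + (-7) · |1 2; 3 3| = (-7)·(3 − 6) = 21
Sum: (-36) + (21) = -15

The determinant is -15.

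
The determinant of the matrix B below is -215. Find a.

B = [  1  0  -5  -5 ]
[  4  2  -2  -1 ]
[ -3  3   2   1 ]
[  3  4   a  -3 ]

-6

Expanding along the row containing a, det(B) is linear in a: det(B) = (85)·a + (295).
Set (85)·a + (295) = -215  ⇒  (85)·a = -510  ⇒  a = -6.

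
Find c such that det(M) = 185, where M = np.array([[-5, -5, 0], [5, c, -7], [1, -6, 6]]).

7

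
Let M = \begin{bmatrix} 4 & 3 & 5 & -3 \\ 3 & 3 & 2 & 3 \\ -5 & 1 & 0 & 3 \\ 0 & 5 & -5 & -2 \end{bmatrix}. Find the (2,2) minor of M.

The minor is -65.

Delete row 2 and column 2; the remaining 3×3 submatrix is [4 5 -3; -5 0 3; 0 -5 -2].
Its determinant is -65.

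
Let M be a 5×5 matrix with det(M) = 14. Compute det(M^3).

det(M^3) = (det M)^3 = (14)^3 = 2744

2744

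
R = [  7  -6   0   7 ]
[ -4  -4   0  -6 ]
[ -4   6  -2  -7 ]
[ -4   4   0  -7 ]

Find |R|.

Expand along column 3 (it has 3 zeros):
  + (-2) · M_33   where M_33 = det([7 -6 7; -4 -4 -6; -4 4 -7]) = 164
det = (+1)·(-2)·(164) = -328

-328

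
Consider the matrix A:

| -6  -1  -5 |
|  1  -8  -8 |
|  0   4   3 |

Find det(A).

Expand along column 1:
  + (-6) · |-8 -8; 4 3| = (-6)·(-24 − (-32)) = -48
  − 1 · |-1 -5; 4 3| = −1·(-3 − (-20)) = -17
Sum: (-48) + (-17) = -65

-65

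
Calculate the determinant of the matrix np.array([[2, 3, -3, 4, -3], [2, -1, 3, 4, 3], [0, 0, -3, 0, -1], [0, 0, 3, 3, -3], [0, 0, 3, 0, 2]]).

The matrix is block upper-triangular with a 2×2 block and a 3×3 block on the diagonal, so its determinant equals the product of the determinants of the diagonal blocks.
det of the 2×2 block = -8
det of the 3×3 block = -9
det = (-8)·(-9) = 72

72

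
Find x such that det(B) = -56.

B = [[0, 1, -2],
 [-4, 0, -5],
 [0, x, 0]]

-7

Expanding along the column containing x, det(B) is linear in x: det(B) = (8)·x + (0).
Set (8)·x + (0) = -56  ⇒  (8)·x = -56  ⇒  x = -7.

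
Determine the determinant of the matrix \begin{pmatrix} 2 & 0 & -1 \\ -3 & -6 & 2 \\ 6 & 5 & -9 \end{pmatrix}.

67

Expand along row 1:
  + 2 · |-6 2; 5 -9| = 2·(54 − 10) = 88
  + (-1) · |-3 -6; 6 5| = (-1)·(-15 − (-36)) = -21
Sum: (88) + (-21) = 67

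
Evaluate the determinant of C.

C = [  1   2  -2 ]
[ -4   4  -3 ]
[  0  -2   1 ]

Expand along column 1:
  + 1 · |4 -3; -2 1| = 1·(4 − 6) = -2
  − (-4) · |2 -2; -2 1| = −(-4)·(2 − 4) = -8
Sum: (-2) + (-8) = -10

-10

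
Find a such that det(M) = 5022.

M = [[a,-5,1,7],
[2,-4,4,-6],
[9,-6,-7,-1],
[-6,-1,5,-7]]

-9

Expanding along the column containing a, det(M) is linear in a: det(M) = (-158)·a + (3600).
Set (-158)·a + (3600) = 5022  ⇒  (-158)·a = 1422  ⇒  a = -9.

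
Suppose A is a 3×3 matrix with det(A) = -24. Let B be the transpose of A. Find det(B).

det(Aᵀ) = det(A).
det(B) = (1)·(-24) = -24

|B| = -24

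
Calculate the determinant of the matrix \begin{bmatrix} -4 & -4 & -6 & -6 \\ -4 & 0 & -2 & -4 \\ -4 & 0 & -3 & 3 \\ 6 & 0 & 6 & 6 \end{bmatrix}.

336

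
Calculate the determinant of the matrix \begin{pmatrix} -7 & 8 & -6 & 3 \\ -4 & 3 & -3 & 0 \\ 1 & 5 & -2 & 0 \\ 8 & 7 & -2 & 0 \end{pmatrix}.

Expand along column 4 (it has 3 zeros):
  − (3) · M_14   where M_14 = det([-4 3 -3; 1 5 -2; 8 7 -2]) = 41
det = (-1)·(3)·(41) = -123

The determinant is -123.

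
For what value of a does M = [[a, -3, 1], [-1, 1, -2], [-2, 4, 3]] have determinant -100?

Expanding along the row containing a, det(M) is linear in a: det(M) = (11)·a + (-23).
Set (11)·a + (-23) = -100  ⇒  (11)·a = -77  ⇒  a = -7.

-7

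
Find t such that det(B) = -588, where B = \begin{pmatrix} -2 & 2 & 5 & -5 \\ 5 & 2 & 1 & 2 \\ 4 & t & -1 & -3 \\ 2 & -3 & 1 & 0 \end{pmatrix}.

Expanding along the column containing t, det(B) is linear in t: det(B) = (-9)·t + (-660).
Set (-9)·t + (-660) = -588  ⇒  (-9)·t = 72  ⇒  t = -8.

t = -8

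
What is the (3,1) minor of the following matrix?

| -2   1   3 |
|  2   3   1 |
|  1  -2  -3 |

Delete row 3 and column 1; the remaining 2×2 submatrix is [1 3; 3 1].
Its determinant is 1·1 − 3·3 = -8.

-8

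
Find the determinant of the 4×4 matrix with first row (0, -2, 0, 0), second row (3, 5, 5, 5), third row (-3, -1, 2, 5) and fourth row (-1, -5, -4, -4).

The determinant is 42.

Expand along row 1 (it has 3 zeros):
  − (-2) · M_12   where M_12 = det([3 5 5; -3 2 5; -1 -4 -4]) = 21
det = (-1)·(-2)·(21) = 42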